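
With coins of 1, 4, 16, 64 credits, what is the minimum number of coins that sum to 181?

Use the largest denomination that fits, subtract, and repeat.
181 − 2×64→53 − 3×16→5 − 1×4→1 − 1×1→0
Total coins = 2 + 3 + 1 + 1 = 7

7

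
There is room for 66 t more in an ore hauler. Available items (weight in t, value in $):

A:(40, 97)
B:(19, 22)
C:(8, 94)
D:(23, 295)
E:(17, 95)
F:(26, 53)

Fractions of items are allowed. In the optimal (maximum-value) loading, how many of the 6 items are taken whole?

Sort by value per unit weight and fill in that order.
Order: D (295/23=12.83) > C (94/8=11.75) > E (95/17=5.59) > A (97/40=2.42) > F (53/26=2.04) > B (22/19=1.16)
Fill: take D (23 @ 295) → take C (8 @ 94) → take E (17 @ 95) → take 18/40 of A → 43.65; 66/66 used.
3 item(s) taken whole; one partial (take 18/40 of A).

3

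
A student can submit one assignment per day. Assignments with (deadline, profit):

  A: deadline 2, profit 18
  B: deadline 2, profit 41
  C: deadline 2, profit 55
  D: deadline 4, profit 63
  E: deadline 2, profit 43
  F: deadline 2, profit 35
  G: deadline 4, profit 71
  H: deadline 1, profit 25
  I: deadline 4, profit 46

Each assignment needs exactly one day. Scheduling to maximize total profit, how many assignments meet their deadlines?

4

Profit order: G=71 D=63 C=55 I=46 E=43 B=41 F=35 H=25 A=18
Assign: G→slot 4, D→slot 3, C→slot 2, I→slot 1, E skipped, B skipped, F skipped, H skipped, A skipped.
Slots: [1:I] [2:C] [3:D] [4:G]
4 of 9 scheduled.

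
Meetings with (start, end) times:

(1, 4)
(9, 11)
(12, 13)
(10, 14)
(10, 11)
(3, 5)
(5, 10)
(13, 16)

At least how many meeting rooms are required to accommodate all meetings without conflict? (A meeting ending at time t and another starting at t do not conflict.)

3

Events (time:±→running): 1:+→1 3:+→2 4:-→1 5:-→0 5:+→1 9:+→2 10:-→1 10:+→2 10:+→3 … peak 3.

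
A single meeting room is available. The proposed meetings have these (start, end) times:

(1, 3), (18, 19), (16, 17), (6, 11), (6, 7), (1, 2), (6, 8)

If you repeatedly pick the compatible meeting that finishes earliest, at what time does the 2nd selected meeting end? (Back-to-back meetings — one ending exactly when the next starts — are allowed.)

7

Sort by end time and greedily take each interval whose start is ≥ the last chosen end.
Sorted by end: (1,2)  (1,3)  (6,7)  (6,8)  (6,11)  (16,17)  (18,19)
take (1,2); take (6,7); skip (6,8); skip (6,11); take (16,17); take (18,19).
Selected: (1,2) (6,7) (16,17) (18,19)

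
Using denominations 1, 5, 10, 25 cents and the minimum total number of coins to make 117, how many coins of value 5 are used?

1

117 − 4×25→17 − 1×10→7 − 1×5→2 − 2×1→0
Count of 5: 1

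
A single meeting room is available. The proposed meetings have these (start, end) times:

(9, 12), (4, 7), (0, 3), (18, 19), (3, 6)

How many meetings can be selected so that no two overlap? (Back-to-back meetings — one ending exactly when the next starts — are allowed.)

4

Sorted by end: (0,3)  (3,6)  (4,7)  (9,12)  (18,19)
take (0,3); take (3,6); skip (4,7); take (9,12); take (18,19).
Selected 4 meetings.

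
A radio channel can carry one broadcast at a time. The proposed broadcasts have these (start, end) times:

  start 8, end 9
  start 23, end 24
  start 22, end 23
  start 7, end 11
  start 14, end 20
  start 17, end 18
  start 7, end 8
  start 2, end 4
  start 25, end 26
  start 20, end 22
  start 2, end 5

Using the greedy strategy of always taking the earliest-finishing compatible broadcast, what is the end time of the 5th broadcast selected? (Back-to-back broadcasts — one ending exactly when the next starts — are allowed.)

22

Sorted by end: (2,4)  (2,5)  (7,8)  (8,9)  (7,11)  (17,18)  (14,20)  (20,22)  (22,23)  (23,24)  (25,26)
take (2,4); skip (2,5); take (7,8); take (8,9); skip (7,11); take (17,18); skip (14,20); take (20,22); take (22,23); take (23,24); take (25,26).
Selected: (2,4) (7,8) (8,9) (17,18) (20,22) (22,23) (23,24) (25,26)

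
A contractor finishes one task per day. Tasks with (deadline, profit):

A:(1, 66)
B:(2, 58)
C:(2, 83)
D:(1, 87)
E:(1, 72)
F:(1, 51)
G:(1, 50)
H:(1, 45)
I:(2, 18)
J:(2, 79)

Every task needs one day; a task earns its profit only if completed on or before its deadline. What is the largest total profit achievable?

170

Sort by profit descending; place each in the latest free slot ≤ its deadline.
Profit order: D=87 C=83 J=79 E=72 A=66 B=58 F=51 G=50 H=45 I=18
Assign: D→slot 1, C→slot 2, J skipped, E skipped, A skipped, B skipped, F skipped, G skipped, H skipped, I skipped.
Slots: [1:D] [2:C]
Profit = 87 + 83 = 170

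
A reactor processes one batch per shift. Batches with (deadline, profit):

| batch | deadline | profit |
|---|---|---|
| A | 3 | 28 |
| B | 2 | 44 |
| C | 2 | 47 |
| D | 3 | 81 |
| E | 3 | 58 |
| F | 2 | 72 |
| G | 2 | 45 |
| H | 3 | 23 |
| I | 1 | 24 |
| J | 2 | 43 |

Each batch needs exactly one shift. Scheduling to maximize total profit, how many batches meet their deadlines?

By profit: D(d3,81), F(d2,72), E(d3,58), C(d2,47), G(d2,45), B(d2,44), J(d2,43), A(d3,28), I(d1,24), H(d3,23)
D→slot 3; F→slot 2; E→slot 1; C skipped; G skipped; B skipped; J skipped; A skipped; I skipped; H skipped.
3 of 10 scheduled.

3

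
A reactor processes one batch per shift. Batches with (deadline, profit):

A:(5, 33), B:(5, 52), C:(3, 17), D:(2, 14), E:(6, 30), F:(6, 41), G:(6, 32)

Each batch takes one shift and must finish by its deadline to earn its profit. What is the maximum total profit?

Take jobs in profit order; each goes to the latest open slot no later than its deadline.
Profit order: B=52 F=41 A=33 G=32 E=30 C=17 D=14
Assign: B→slot 5, F→slot 6, A→slot 4, G→slot 3, E→slot 2, C→slot 1, D skipped.
Slots: [1:C] [2:E] [3:G] [4:A] [5:B] [6:F]
Profit = 17 + 30 + 32 + 33 + 52 + 41 = 205

205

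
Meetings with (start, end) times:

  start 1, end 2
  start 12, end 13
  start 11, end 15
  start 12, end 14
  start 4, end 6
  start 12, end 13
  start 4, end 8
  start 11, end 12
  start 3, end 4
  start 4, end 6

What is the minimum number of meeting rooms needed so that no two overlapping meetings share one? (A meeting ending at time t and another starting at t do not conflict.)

The answer is the maximum number of intervals overlapping at any instant.
starts: [1, 3, 4, 4, 4, 11, 11, 12, 12, 12]
ends:   [2, 4, 6, 6, 8, 12, 13, 13, 14, 15]
s1→1 e2→0 s3→1 e4→0 s4→1 s4→2 s4→3 e6→2 e6→1 e8→0 s11→1 s11→2 e12→1 s12→2 s12→3 s12→4  — peak 4.

4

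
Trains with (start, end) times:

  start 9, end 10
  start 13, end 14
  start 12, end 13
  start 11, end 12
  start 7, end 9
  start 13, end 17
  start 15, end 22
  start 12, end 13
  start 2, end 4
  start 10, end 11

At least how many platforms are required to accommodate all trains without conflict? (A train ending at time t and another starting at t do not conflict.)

Count concurrent intervals with a sweep; the peak is the room count.
starts: [2, 7, 9, 10, 11, 12, 12, 13, 13, 15]
ends:   [4, 9, 10, 11, 12, 13, 13, 14, 17, 22]
s2→1 e4→0 s7→1 e9→0 s9→1 e10→0 s10→1 e11→0 s11→1 e12→0 s12→1 s12→2  — peak 2.

2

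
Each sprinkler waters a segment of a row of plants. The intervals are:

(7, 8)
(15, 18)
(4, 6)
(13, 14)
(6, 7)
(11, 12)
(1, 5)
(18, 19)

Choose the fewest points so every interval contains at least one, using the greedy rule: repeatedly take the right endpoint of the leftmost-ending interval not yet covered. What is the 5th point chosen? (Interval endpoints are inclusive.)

By right end: [1,5]  [4,6]  [6,7]  [7,8]  [11,12]  [13,14]  [15,18]  [18,19]
[1,5] uncovered → point at 5; [6,7] uncovered → point at 7; [11,12] uncovered → point at 12; [13,14] uncovered → point at 14; [15,18] uncovered → point at 18.
Points: 5, 7, 12, 14, 18 (5 total).

18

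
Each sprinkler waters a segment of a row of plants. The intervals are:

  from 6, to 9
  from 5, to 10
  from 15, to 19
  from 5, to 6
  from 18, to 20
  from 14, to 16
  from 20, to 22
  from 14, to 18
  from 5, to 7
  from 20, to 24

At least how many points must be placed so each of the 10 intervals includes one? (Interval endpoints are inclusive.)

3

Process intervals by earliest right end; each time one isn't hit yet, stab at its right endpoint.
Sorted: [5,6] [5,7] [6,9] [5,10] [14,16] [14,18] [15,19] [18,20] [20,22] [20,24]
{[5,6],[5,7],[6,9],[5,10]} hit by 6; {[14,16],[14,18],[15,19]} hit by 16; {[18,20],[20,22],[20,24]} hit by 20.
Points: 6, 16, 20 (3 total).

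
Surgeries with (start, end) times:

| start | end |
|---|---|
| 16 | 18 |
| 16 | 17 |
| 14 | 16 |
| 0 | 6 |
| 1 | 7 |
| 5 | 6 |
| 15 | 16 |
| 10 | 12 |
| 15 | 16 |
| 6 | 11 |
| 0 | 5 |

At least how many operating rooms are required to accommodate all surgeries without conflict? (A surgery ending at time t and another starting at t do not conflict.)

3

starts: [0, 0, 1, 5, 6, 10, 14, 15, 15, 16, 16]
ends:   [5, 6, 6, 7, 11, 12, 16, 16, 16, 17, 18]
s0→1 s0→2 s1→3  — peak 3.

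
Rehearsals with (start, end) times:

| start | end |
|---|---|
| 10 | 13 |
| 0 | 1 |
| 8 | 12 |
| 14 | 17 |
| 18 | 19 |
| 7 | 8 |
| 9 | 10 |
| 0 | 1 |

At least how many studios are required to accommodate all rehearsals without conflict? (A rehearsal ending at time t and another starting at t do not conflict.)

2

The answer is the maximum number of intervals overlapping at any instant.
starts: [0, 0, 7, 8, 9, 10, 14, 18]
ends:   [1, 1, 8, 10, 12, 13, 17, 19]
s0→1 s0→2  — peak 2.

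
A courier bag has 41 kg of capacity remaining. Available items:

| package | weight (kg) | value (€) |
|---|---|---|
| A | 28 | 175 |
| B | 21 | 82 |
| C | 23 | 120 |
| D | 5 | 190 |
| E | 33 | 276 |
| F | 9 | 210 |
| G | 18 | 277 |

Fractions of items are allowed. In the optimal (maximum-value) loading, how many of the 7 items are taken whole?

Greedy by value/weight ratio, highest first.
Order: D (190/5=38.00) > F (210/9=23.33) > G (277/18=15.39) > E (276/33=8.36) > A (175/28=6.25) > C (120/23=5.22) > B (82/21=3.90)
Fill: take D (5 @ 190) → take F (9 @ 210) → take G (18 @ 277) → take 9/33 of E → 75.27; 41/41 used.
3 item(s) taken whole; one partial (take 9/33 of E).

3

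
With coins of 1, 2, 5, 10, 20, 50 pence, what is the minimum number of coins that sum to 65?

3

65 − 1×50→15 − 1×10→5 − 1×5→0
Total coins = 1 + 1 + 1 = 3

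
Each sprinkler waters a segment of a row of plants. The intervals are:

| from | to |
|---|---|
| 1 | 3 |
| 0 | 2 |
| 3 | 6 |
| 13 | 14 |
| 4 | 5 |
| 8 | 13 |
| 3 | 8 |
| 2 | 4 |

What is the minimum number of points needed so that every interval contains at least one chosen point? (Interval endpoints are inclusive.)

By right end: [0,2]  [1,3]  [2,4]  [4,5]  [3,6]  [3,8]  [8,13]  [13,14]
[0,2] uncovered → point at 2; [4,5] uncovered → point at 5; [8,13] uncovered → point at 13.
Points: 2, 5, 13 (3 total).

3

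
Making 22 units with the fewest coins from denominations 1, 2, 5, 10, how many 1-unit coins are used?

0

Use the largest denomination that fits, subtract, and repeat.
22 − 2×10→2 − 1×2→0
Count of 1: 0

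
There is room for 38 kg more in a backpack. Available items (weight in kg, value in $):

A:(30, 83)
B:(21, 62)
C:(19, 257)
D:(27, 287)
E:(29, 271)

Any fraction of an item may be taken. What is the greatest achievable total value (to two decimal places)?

Order: C (257/19=13.53) > D (287/27=10.63) > E (271/29=9.34) > B (62/21=2.95) > A (83/30=2.77)
Fill: take C (19 @ 257) → take 19/27 of D → 201.96; 38/38 used.
Total value = 458.96

458.96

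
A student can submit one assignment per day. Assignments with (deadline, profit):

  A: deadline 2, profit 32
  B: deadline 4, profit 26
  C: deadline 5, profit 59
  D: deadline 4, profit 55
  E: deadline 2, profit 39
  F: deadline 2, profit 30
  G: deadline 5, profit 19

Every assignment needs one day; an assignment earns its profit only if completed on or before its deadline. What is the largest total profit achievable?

211

Take jobs in profit order; each goes to the latest open slot no later than its deadline.
Profit order: C=59 D=55 E=39 A=32 F=30 B=26 G=19
Assign: C→slot 5, D→slot 4, E→slot 2, A→slot 1, F skipped, B→slot 3, G skipped.
Slots: [1:A] [2:E] [3:B] [4:D] [5:C]
Profit = 32 + 39 + 26 + 55 + 59 = 211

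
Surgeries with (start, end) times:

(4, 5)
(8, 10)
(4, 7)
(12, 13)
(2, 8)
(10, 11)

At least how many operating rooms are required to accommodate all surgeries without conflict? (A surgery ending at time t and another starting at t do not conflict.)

The answer is the maximum number of intervals overlapping at any instant.
starts: [2, 4, 4, 8, 10, 12]
ends:   [5, 7, 8, 10, 11, 13]
s2→1 s4→2 s4→3  — peak 3.

3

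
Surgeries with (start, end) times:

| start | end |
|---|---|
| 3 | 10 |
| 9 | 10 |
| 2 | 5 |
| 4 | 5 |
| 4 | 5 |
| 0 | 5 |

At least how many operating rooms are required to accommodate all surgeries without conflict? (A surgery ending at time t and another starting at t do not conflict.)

The answer is the maximum number of intervals overlapping at any instant.
starts: [0, 2, 3, 4, 4, 9]
ends:   [5, 5, 5, 5, 10, 10]
s0→1 s2→2 s3→3 s4→4 s4→5  — peak 5.

5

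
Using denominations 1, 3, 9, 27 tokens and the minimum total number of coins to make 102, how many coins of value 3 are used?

Greedy: take as many of the largest coin as possible, then repeat with the remainder.
102 − 3×27→21 − 2×9→3 − 1×3→0
Count of 3: 1

1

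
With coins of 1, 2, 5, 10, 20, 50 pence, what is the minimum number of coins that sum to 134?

Use the largest denomination that fits, subtract, and repeat.
134 − 2×50→34 − 1×20→14 − 1×10→4 − 2×2→0
Total coins = 2 + 1 + 1 + 2 = 6

6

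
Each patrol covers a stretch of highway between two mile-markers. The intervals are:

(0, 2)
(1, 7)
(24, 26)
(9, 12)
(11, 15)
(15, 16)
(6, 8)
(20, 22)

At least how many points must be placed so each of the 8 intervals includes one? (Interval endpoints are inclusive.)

Process intervals by earliest right end; each time one isn't hit yet, stab at its right endpoint.
By right end: [0,2]  [1,7]  [6,8]  [9,12]  [11,15]  [15,16]  [20,22]  [24,26]
[0,2] uncovered → point at 2; [6,8] uncovered → point at 8; [9,12] uncovered → point at 12; [15,16] uncovered → point at 16; [20,22] uncovered → point at 22; [24,26] uncovered → point at 26.
Points: 2, 8, 12, 16, 22, 26 (6 total).

6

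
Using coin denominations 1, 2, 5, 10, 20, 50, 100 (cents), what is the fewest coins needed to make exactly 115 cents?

Greedy: take as many of the largest coin as possible, then repeat with the remainder.
115 = 1×100 + 1×10 + 1×5
Total coins = 1 + 1 + 1 = 3

3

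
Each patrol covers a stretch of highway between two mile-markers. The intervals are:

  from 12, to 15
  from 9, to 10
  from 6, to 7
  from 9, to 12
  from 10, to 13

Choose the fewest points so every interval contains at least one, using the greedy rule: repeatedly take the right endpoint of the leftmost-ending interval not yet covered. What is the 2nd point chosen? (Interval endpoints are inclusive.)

Sorted: [6,7] [9,10] [9,12] [10,13] [12,15]
{[6,7]} hit by 7; {[9,10],[9,12],[10,13]} hit by 10; {[12,15]} hit by 15.
Points: 7, 10, 15 (3 total).

10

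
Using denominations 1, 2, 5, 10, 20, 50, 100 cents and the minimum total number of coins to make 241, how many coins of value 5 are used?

0

Greedy: take as many of the largest coin as possible, then repeat with the remainder.
241 − 2×100→41 − 2×20→1 − 1×1→0
Count of 5: 0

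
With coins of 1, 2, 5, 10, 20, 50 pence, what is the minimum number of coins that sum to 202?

Greedy: take as many of the largest coin as possible, then repeat with the remainder.
202 − 4×50→2 − 1×2→0
Total coins = 4 + 1 = 5

5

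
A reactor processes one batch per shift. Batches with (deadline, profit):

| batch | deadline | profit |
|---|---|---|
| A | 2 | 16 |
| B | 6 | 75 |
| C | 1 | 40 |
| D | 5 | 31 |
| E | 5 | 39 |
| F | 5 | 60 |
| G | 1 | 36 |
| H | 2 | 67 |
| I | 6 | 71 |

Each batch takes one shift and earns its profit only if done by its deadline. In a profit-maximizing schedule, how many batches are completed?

6

Sort by profit descending; place each in the latest free slot ≤ its deadline.
By profit: B(d6,75), I(d6,71), H(d2,67), F(d5,60), C(d1,40), E(d5,39), G(d1,36), D(d5,31), A(d2,16)
B→slot 6; I→slot 5; H→slot 2; F→slot 4; C→slot 1; E→slot 3; G skipped; D skipped; A skipped.
6 of 9 scheduled.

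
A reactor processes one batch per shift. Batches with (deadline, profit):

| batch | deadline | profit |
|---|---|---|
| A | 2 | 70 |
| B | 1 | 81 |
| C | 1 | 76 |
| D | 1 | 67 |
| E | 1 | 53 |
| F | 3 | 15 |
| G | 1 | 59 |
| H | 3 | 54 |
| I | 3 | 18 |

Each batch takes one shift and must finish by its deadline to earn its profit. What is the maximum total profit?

Take jobs in profit order; each goes to the latest open slot no later than its deadline.
By profit: B(d1,81), C(d1,76), A(d2,70), D(d1,67), G(d1,59), H(d3,54), E(d1,53), I(d3,18), F(d3,15)
B→slot 1; C skipped; A→slot 2; D skipped; G skipped; H→slot 3; E skipped; I skipped; F skipped.
Profit = 81 + 70 + 54 = 205

205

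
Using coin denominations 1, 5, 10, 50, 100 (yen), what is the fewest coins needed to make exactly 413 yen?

8

Greedy: take as many of the largest coin as possible, then repeat with the remainder.
413 = 4×100 + 1×10 + 3×1
Total coins = 4 + 1 + 3 = 8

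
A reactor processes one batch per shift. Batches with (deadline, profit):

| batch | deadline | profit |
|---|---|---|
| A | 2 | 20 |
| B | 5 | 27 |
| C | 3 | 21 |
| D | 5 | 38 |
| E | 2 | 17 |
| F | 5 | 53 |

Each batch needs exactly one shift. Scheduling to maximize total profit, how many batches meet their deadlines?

5

Sort by profit descending; place each in the latest free slot ≤ its deadline.
Profit order: F=53 D=38 B=27 C=21 A=20 E=17
Assign: F→slot 5, D→slot 4, B→slot 3, C→slot 2, A→slot 1, E skipped.
Slots: [1:A] [2:C] [3:B] [4:D] [5:F]
5 of 6 scheduled.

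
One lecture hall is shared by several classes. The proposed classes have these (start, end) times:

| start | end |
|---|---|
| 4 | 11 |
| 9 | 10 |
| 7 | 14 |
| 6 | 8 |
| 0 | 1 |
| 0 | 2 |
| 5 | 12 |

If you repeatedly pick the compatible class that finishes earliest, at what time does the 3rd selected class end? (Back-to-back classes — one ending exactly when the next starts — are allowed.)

10

Greedy by earliest finish: after sorting by end time, pick each interval compatible with the last pick.
Sorted by end: (0,1)  (0,2)  (6,8)  (9,10)  (4,11)  (5,12)  (7,14)
take (0,1); skip (0,2); take (6,8); take (9,10); skip (4,11).
Selected: (0,1) (6,8) (9,10)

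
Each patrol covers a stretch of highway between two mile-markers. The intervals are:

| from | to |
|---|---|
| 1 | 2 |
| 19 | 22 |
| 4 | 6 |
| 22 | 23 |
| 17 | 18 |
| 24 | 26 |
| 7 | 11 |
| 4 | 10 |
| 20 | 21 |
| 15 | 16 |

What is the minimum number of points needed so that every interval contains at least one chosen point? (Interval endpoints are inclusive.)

8

By right end: [1,2]  [4,6]  [4,10]  [7,11]  [15,16]  [17,18]  [20,21]  [19,22]  [22,23]  [24,26]
[1,2] uncovered → point at 2; [4,6] uncovered → point at 6; [7,11] uncovered → point at 11; [15,16] uncovered → point at 16; [17,18] uncovered → point at 18; [20,21] uncovered → point at 21; [22,23] uncovered → point at 23; [24,26] uncovered → point at 26.
Points: 2, 6, 11, 16, 18, 21, 23, 26 (8 total).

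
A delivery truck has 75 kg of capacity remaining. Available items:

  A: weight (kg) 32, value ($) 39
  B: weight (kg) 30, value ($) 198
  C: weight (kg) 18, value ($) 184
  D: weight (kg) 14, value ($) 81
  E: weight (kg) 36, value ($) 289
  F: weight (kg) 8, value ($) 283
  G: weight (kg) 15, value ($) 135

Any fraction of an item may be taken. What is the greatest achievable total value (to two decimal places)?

Greedy by value/weight ratio, highest first.
Order: F (283/8=35.38) > C (184/18=10.22) > G (135/15=9.00) > E (289/36=8.03) > B (198/30=6.60) > D (81/14=5.79) > A (39/32=1.22)
Fill: take F (8 @ 283) → take C (18 @ 184) → take G (15 @ 135) → take 34/36 of E → 272.94; 75/75 used.
Total value = 874.94

874.94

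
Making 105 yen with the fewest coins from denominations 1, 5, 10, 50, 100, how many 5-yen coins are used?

1

Use the largest denomination that fits, subtract, and repeat.
105 = 1×100 + 1×5
Count of 5: 1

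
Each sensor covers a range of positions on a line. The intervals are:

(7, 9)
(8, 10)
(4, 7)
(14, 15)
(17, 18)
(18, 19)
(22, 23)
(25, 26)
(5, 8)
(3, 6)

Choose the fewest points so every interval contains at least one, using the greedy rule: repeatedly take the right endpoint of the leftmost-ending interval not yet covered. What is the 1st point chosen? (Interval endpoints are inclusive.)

Sort by right endpoint; whenever an interval is uncovered, place a point at its right end.
By right end: [3,6]  [4,7]  [5,8]  [7,9]  [8,10]  [14,15]  [17,18]  [18,19]  [22,23]  [25,26]
[3,6] uncovered → point at 6; [7,9] uncovered → point at 9; [14,15] uncovered → point at 15; [17,18] uncovered → point at 18; [22,23] uncovered → point at 23; [25,26] uncovered → point at 26.
Points: 6, 9, 15, 18, 23, 26 (6 total).

6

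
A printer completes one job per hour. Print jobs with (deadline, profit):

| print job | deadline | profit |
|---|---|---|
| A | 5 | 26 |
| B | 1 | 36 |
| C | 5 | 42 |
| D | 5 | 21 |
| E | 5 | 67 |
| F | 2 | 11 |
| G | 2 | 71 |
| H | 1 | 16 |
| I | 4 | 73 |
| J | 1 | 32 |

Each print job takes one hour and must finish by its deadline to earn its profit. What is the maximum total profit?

Take jobs in profit order; each goes to the latest open slot no later than its deadline.
Profit order: I=73 G=71 E=67 C=42 B=36 J=32 A=26 D=21 H=16 F=11
Assign: I→slot 4, G→slot 2, E→slot 5, C→slot 3, B→slot 1, J skipped, A skipped, D skipped, H skipped, F skipped.
Slots: [1:B] [2:G] [3:C] [4:I] [5:E]
Profit = 36 + 71 + 42 + 73 + 67 = 289

289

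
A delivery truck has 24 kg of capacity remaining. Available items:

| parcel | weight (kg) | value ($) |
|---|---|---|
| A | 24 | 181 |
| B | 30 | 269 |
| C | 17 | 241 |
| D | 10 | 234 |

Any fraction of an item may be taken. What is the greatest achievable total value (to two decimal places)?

432.47

Ratios (sorted): D 23.40, C 14.18, B 8.97, A 7.54
take D (10 @ 234); take 14/17 of C → 198.47. Capacity used 24/24.
Total value = 432.47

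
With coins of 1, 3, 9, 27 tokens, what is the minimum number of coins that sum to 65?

5

Use the largest denomination that fits, subtract, and repeat.
65 − 2×27→11 − 1×9→2 − 2×1→0
Total coins = 2 + 1 + 2 = 5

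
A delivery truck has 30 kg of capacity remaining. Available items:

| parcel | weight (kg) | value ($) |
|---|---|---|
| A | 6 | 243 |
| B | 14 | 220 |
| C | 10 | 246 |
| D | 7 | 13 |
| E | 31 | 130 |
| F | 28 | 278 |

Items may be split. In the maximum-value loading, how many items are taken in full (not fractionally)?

3

Sort by value per unit weight and fill in that order.
Ratios (sorted): A 40.50, C 24.60, B 15.71, F 9.93, E 4.19, D 1.86
take A (6 @ 243); take C (10 @ 246); take B (14 @ 220). Capacity used 30/30.
3 item(s) taken whole.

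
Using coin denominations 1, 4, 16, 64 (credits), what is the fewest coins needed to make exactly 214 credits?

7

214 = 3×64 + 1×16 + 1×4 + 2×1
Total coins = 3 + 1 + 1 + 2 = 7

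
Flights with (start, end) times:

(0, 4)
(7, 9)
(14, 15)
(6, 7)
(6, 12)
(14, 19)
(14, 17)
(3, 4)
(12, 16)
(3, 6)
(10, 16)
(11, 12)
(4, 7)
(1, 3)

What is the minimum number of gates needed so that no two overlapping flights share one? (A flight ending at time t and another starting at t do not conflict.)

5

The answer is the maximum number of intervals overlapping at any instant.
Events (time:±→running): 0:+→1 1:+→2 3:-→1 3:+→2 3:+→3 4:-→2 4:-→1 4:+→2 6:-→1 6:+→2 6:+→3 7:-→2 7:-→1 7:+→2 9:-→1 10:+→2 11:+→3 12:-→2 12:-→1 12:+→2 14:+→3 14:+→4 14:+→5 … peak 5.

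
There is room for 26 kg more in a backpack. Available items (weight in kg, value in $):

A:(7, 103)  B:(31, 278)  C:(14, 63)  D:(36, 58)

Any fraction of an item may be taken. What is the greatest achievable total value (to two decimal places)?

273.39

Sort by value per unit weight and fill in that order.
Ratios (sorted): A 14.71, B 8.97, C 4.50, D 1.61
take A (7 @ 103); take 19/31 of B → 170.39. Capacity used 26/26.
Total value = 273.39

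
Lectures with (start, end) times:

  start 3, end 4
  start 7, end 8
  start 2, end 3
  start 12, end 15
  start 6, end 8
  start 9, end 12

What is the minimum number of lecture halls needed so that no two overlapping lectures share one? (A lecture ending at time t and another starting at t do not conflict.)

2

Count concurrent intervals with a sweep; the peak is the room count.
starts: [2, 3, 6, 7, 9, 12]
ends:   [3, 4, 8, 8, 12, 15]
s2→1 e3→0 s3→1 e4→0 s6→1 s7→2  — peak 2.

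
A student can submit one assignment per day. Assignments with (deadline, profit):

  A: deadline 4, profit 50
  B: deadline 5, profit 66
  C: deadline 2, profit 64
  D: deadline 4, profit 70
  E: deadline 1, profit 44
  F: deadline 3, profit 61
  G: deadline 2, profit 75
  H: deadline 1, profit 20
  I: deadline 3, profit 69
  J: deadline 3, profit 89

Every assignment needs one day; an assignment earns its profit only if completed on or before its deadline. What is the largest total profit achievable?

369

Sort by profit descending; place each in the latest free slot ≤ its deadline.
By profit: J(d3,89), G(d2,75), D(d4,70), I(d3,69), B(d5,66), C(d2,64), F(d3,61), A(d4,50), E(d1,44), H(d1,20)
J→slot 3; G→slot 2; D→slot 4; I→slot 1; B→slot 5; C skipped; F skipped; A skipped; E skipped; H skipped.
Profit = 69 + 75 + 89 + 70 + 66 = 369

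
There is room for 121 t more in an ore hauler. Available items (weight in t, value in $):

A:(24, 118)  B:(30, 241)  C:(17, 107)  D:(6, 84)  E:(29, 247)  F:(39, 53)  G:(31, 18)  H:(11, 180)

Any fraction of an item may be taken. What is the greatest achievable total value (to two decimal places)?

Sort by value per unit weight and fill in that order.
Order: H (180/11=16.36) > D (84/6=14.00) > E (247/29=8.52) > B (241/30=8.03) > C (107/17=6.29) > A (118/24=4.92) > F (53/39=1.36) > G (18/31=0.58)
Fill: take H (11 @ 180) → take D (6 @ 84) → take E (29 @ 247) → take B (30 @ 241) → take C (17 @ 107) → take A (24 @ 118) → take 4/39 of F → 5.44; 121/121 used.
Total value = 982.44

982.44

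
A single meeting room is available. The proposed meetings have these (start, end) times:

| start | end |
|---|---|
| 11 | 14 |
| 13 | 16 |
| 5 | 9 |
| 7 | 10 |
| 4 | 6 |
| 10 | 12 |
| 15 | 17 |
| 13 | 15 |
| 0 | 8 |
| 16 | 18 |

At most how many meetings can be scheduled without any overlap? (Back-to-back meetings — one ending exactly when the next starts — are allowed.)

5

Sort by end time and greedily take each interval whose start is ≥ the last chosen end.
By end time: (4,6), (0,8), (5,9), (7,10), (10,12), (11,14), (13,15), (13,16), (15,17), (16,18).
Pick (4,6); next start ≥ 6 → (7,10); next start ≥ 10 → (10,12); next start ≥ 12 → (13,15); next start ≥ 15 → (15,17).
Selected 5 meetings.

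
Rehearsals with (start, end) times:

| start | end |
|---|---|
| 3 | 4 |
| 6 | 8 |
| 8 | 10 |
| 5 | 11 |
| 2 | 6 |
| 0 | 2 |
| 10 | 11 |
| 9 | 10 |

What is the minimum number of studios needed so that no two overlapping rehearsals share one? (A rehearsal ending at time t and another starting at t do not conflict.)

Count concurrent intervals with a sweep; the peak is the room count.
starts: [0, 2, 3, 5, 6, 8, 9, 10]
ends:   [2, 4, 6, 8, 10, 10, 11, 11]
s0→1 e2→0 s2→1 s3→2 e4→1 s5→2 e6→1 s6→2 e8→1 s8→2 s9→3  — peak 3.

3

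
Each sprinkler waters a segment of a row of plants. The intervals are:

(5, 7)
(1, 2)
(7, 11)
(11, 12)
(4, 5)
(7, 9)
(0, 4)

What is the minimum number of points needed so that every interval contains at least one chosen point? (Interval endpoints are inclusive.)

4

Sorted: [1,2] [0,4] [4,5] [5,7] [7,9] [7,11] [11,12]
{[1,2],[0,4]} hit by 2; {[4,5],[5,7]} hit by 5; {[7,9],[7,11]} hit by 9; {[11,12]} hit by 12.
Points: 2, 5, 9, 12 (4 total).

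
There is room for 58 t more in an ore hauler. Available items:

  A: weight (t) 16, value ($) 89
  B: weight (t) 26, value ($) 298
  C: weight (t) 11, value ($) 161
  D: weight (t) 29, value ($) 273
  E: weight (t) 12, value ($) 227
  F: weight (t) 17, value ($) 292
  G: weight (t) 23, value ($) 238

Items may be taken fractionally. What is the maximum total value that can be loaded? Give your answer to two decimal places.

886.31

Ratios (sorted): E 18.92, F 17.18, C 14.64, B 11.46, G 10.35, D 9.41, A 5.56
take E (12 @ 227); take F (17 @ 292); take C (11 @ 161); take 18/26 of B → 206.31. Capacity used 58/58.
Total value = 886.31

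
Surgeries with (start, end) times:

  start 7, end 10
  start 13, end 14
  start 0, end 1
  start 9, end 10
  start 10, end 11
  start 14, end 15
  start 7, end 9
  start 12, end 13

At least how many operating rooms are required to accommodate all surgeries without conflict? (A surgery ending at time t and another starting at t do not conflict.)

2

Count concurrent intervals with a sweep; the peak is the room count.
Events (time:±→running): 0:+→1 1:-→0 7:+→1 7:+→2 … peak 2.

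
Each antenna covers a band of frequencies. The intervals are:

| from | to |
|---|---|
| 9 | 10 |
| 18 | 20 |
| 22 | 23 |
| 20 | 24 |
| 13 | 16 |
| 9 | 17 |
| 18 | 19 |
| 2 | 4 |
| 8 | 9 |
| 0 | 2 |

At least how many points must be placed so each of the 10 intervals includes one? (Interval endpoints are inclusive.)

Sort by right endpoint; whenever an interval is uncovered, place a point at its right end.
Sorted: [0,2] [2,4] [8,9] [9,10] [13,16] [9,17] [18,19] [18,20] [22,23] [20,24]
{[0,2],[2,4]} hit by 2; {[8,9],[9,10]} hit by 9; {[13,16],[9,17]} hit by 16; {[18,19],[18,20]} hit by 19; {[22,23],[20,24]} hit by 23.
Points: 2, 9, 16, 19, 23 (5 total).

5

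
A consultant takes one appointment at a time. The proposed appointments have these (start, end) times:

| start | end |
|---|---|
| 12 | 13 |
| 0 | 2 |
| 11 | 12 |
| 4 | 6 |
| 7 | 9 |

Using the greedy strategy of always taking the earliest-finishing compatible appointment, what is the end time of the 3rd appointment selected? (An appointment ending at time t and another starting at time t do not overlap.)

Order by finish time; keep every interval that doesn't clash with the previous kept one.
Sorted by end: (0,2)  (4,6)  (7,9)  (11,12)  (12,13)
take (0,2); take (4,6); take (7,9); take (11,12); take (12,13).
Selected: (0,2) (4,6) (7,9) (11,12) (12,13)

9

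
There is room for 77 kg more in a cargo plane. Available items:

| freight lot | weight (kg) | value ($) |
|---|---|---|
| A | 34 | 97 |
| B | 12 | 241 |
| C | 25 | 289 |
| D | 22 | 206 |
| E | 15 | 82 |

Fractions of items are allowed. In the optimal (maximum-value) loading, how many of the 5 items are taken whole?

4

Ratios (sorted): B 20.08, C 11.56, D 9.36, E 5.47, A 2.85
take B (12 @ 241); take C (25 @ 289); take D (22 @ 206); take E (15 @ 82); take 3/34 of A → 8.56. Capacity used 77/77.
4 item(s) taken whole; one partial (take 3/34 of A).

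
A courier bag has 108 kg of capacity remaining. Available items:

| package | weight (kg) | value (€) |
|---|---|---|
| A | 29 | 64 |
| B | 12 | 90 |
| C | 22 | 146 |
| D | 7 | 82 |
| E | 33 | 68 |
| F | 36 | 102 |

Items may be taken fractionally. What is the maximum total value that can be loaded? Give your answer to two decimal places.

Ratios (sorted): D 11.71, B 7.50, C 6.64, F 2.83, A 2.21, E 2.06
take D (7 @ 82); take B (12 @ 90); take C (22 @ 146); take F (36 @ 102); take A (29 @ 64); take 2/33 of E → 4.12. Capacity used 108/108.
Total value = 488.12

488.12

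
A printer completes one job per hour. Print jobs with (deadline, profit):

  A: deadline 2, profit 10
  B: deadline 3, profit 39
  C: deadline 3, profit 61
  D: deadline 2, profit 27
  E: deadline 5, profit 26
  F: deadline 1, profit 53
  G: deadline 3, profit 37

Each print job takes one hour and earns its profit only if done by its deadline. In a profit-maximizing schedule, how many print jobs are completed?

4

Sort by profit descending; place each in the latest free slot ≤ its deadline.
Profit order: C=61 F=53 B=39 G=37 D=27 E=26 A=10
Assign: C→slot 3, F→slot 1, B→slot 2, G skipped, D skipped, E→slot 5, A skipped.
Slots: [1:F] [2:B] [3:C] [5:E]
4 of 7 scheduled.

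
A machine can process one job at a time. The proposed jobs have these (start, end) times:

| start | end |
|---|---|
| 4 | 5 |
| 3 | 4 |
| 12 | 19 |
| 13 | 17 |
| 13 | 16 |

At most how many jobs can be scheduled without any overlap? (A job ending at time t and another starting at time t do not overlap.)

3

Sorted by end: (3,4)  (4,5)  (13,16)  (13,17)  (12,19)
take (3,4); take (4,5); take (13,16); skip (12,19).
Selected 3 jobs.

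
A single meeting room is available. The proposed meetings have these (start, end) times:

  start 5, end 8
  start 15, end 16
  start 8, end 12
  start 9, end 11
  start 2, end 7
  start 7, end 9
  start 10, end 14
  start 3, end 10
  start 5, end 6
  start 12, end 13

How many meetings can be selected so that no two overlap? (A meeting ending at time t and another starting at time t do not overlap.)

5

By end time: (5,6), (2,7), (5,8), (7,9), (3,10), (9,11), (8,12), (12,13), (10,14), (15,16).
Pick (5,6); next start ≥ 6 → (7,9); next start ≥ 9 → (9,11); next start ≥ 11 → (12,13); next start ≥ 13 → (15,16).
Selected 5 meetings.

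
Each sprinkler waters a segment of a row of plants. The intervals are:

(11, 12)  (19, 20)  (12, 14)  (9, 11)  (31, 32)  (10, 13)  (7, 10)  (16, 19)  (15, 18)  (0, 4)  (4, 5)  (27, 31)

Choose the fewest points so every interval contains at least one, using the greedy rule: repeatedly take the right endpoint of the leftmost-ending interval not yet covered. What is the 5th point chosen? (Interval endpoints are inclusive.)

20

By right end: [0,4]  [4,5]  [7,10]  [9,11]  [11,12]  [10,13]  [12,14]  [15,18]  [16,19]  [19,20]  [27,31]  [31,32]
[0,4] uncovered → point at 4; [7,10] uncovered → point at 10; [11,12] uncovered → point at 12; [15,18] uncovered → point at 18; [19,20] uncovered → point at 20; [27,31] uncovered → point at 31.
Points: 4, 10, 12, 18, 20, 31 (6 total).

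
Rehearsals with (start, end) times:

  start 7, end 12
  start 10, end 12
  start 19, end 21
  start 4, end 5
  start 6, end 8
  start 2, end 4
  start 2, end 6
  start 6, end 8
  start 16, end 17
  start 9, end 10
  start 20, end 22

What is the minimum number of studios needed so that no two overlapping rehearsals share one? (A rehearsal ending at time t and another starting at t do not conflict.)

3

starts: [2, 2, 4, 6, 6, 7, 9, 10, 16, 19, 20]
ends:   [4, 5, 6, 8, 8, 10, 12, 12, 17, 21, 22]
s2→1 s2→2 e4→1 s4→2 e5→1 e6→0 s6→1 s6→2 s7→3  — peak 3.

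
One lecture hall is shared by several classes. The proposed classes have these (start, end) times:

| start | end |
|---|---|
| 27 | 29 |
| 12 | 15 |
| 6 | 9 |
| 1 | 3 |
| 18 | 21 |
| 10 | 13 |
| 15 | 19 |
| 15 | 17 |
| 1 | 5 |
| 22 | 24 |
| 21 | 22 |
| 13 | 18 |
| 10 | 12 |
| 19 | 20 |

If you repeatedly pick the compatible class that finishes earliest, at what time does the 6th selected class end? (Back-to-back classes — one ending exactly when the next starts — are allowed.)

20

Order by finish time; keep every interval that doesn't clash with the previous kept one.
Sorted by end: (1,3)  (1,5)  (6,9)  (10,12)  (10,13)  (12,15)  (15,17)  (13,18)  (15,19)  (19,20)  (18,21)  (21,22)  (22,24)  (27,29)
take (1,3); take (6,9); take (10,12); skip (10,13); take (12,15); take (15,17); skip (15,19); take (19,20); take (21,22); take (22,24); take (27,29).
Selected: (1,3) (6,9) (10,12) (12,15) (15,17) (19,20) (21,22) (22,24) (27,29)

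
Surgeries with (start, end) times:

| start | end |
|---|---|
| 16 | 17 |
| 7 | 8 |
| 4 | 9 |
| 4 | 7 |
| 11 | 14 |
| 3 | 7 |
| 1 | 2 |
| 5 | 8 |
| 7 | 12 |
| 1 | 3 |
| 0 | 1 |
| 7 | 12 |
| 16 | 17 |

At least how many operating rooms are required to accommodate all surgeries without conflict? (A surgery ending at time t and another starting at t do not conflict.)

5

starts: [0, 1, 1, 3, 4, 4, 5, 7, 7, 7, 11, 16, 16]
ends:   [1, 2, 3, 7, 7, 8, 8, 9, 12, 12, 14, 17, 17]
s0→1 e1→0 s1→1 s1→2 e2→1 e3→0 s3→1 s4→2 s4→3 s5→4 e7→3 e7→2 s7→3 s7→4 s7→5  — peak 5.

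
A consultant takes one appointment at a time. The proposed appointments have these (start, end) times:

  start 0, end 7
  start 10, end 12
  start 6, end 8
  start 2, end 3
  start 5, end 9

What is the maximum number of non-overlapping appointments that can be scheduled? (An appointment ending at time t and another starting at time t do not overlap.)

Sort by end time and greedily take each interval whose start is ≥ the last chosen end.
Sorted by end: (2,3)  (0,7)  (6,8)  (5,9)  (10,12)
take (2,3); take (6,8); take (10,12).
Selected 3 appointments.

3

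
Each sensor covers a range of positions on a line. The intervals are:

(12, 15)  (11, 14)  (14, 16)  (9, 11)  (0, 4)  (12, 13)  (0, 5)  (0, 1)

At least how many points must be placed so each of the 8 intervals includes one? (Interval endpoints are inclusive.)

Sorted: [0,1] [0,4] [0,5] [9,11] [12,13] [11,14] [12,15] [14,16]
{[0,1],[0,4],[0,5]} hit by 1; {[9,11]} hit by 11; {[12,13],[11,14],[12,15]} hit by 13; {[14,16]} hit by 16.
Points: 1, 11, 13, 16 (4 total).

4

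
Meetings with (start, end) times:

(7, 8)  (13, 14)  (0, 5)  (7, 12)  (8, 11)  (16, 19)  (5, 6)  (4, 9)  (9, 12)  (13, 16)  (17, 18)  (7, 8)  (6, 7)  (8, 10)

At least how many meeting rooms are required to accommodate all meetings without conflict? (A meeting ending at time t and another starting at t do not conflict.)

Count concurrent intervals with a sweep; the peak is the room count.
Events (time:±→running): 0:+→1 4:+→2 5:-→1 5:+→2 6:-→1 6:+→2 7:-→1 7:+→2 7:+→3 7:+→4 … peak 4.

4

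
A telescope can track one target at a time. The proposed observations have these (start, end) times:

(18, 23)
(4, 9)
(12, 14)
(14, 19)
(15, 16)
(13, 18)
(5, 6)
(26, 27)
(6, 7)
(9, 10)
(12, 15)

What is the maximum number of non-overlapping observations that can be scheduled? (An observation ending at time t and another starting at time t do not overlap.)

7

Greedy by earliest finish: after sorting by end time, pick each interval compatible with the last pick.
Sorted by end: (5,6)  (6,7)  (4,9)  (9,10)  (12,14)  (12,15)  (15,16)  (13,18)  (14,19)  (18,23)  (26,27)
take (5,6); take (6,7); skip (4,9); take (9,10); take (12,14); take (15,16); take (18,23); take (26,27).
Selected 7 observations.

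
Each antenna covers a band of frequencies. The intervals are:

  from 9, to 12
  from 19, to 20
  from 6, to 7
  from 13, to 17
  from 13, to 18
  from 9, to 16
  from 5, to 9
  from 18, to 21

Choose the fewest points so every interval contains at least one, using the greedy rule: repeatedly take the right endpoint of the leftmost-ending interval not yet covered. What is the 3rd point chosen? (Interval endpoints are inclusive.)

By right end: [6,7]  [5,9]  [9,12]  [9,16]  [13,17]  [13,18]  [19,20]  [18,21]
[6,7] uncovered → point at 7; [9,12] uncovered → point at 12; [13,17] uncovered → point at 17; [19,20] uncovered → point at 20.
Points: 7, 12, 17, 20 (4 total).

17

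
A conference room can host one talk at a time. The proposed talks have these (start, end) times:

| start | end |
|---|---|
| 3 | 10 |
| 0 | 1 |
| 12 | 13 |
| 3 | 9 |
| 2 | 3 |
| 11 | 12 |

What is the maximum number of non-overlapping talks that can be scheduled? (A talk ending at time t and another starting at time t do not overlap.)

5

By end time: (0,1), (2,3), (3,9), (3,10), (11,12), (12,13).
Pick (0,1); next start ≥ 1 → (2,3); next start ≥ 3 → (3,9); next start ≥ 9 → (11,12); next start ≥ 12 → (12,13).
Selected 5 talks.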